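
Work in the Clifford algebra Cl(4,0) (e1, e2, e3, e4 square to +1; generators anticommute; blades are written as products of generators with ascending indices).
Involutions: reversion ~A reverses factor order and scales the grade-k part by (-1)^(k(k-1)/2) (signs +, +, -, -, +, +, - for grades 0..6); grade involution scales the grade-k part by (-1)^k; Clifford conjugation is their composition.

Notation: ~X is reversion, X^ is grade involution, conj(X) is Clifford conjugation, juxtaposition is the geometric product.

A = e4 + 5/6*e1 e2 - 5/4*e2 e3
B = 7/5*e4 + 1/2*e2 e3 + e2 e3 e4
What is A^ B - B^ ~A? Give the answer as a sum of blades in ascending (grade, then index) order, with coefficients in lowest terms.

first term: -31/40 + 5/4*e4 + 5/12*e1 e3 - e2 e3 + 7/6*e1 e2 e4 + 5/6*e1 e3 e4 - 9/4*e2 e3 e4
second term: -81/40 + 5/4*e4 + 5/12*e1 e3 - e2 e3 + 7/6*e1 e2 e4 - 5/6*e1 e3 e4 - 5/4*e2 e3 e4
Answer: 5/4 + 5/3*e1 e3 e4 - e2 e3 e4


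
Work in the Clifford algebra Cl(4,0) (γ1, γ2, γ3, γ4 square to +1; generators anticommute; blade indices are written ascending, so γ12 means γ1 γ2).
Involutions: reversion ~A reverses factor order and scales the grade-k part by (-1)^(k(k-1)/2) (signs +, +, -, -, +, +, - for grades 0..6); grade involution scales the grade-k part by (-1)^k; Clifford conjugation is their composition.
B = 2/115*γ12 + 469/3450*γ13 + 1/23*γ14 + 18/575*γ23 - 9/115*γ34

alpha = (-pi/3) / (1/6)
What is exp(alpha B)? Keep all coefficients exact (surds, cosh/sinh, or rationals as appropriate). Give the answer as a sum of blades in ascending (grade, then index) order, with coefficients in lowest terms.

B^2 term by term: the squares give (2/115)^2*(γ12)^2 + (469/3450)^2*(γ13)^2 + (1/23)^2*(γ14)^2 + (18/575)^2*(γ23)^2 + (-9/115)^2*(γ34)^2 = 4/13225*(-1) + 219961/11902500*(-1) + 1/529*(-1) + 324/330625*(-1) + 81/13225*(-1) = -1/36 (each basis 2-blade squares to minus the product of its generators' squares); cross terms between blades sharing an index anticommute and cancel; the commuting (index-disjoint) pairs give grade-4 terms 2*c*c'*(blade product), which cancel blade by blade — γ1234: -36/13225 + 36/13225 = 0 — confirming B is simple. So B^2 = -1/36.
B^2 = -1/36 — circular case — the even/odd split gives cos and sin: l = 1/6, alpha*l = -pi/3, so exp(alpha B) = cos(-pi/3) + (sin(-pi/3)/(1/6))*B = 1/2 + (-3*sqrt(3))*B.
Answer: 1/2 - 6*sqrt(3)/115*γ12 - 469*sqrt(3)/1150*γ13 - 3*sqrt(3)/23*γ14 - 54*sqrt(3)/575*γ23 + 27*sqrt(3)/115*γ34


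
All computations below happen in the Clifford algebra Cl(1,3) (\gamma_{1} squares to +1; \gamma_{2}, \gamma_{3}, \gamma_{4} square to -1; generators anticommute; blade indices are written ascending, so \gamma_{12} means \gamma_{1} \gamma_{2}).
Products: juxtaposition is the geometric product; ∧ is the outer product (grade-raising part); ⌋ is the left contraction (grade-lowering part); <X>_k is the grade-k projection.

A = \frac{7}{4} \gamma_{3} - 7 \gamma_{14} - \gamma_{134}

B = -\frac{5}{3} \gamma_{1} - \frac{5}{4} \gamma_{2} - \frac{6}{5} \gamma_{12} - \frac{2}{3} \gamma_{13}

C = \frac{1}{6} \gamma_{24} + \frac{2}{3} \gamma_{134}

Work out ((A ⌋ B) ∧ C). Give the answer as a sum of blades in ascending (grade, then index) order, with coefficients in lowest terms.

step 1: -\frac{7}{6} \gamma_{1}
step 2: -\frac{7}{36} \gamma_{124}
Answer: -\frac{7}{36} \gamma_{124}


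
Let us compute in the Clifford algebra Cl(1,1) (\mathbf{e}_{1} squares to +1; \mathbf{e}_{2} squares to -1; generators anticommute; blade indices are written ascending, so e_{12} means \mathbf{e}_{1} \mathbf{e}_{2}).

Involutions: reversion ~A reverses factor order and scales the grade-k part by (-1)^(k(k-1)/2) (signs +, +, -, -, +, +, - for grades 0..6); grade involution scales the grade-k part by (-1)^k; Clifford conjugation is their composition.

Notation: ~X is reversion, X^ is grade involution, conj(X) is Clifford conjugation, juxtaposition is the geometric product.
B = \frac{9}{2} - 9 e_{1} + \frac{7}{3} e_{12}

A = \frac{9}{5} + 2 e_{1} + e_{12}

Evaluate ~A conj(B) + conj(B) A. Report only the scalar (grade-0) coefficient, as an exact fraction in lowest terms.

first term: \frac{853}{30} + \frac{126}{5} e_{1} + \frac{13}{3} e_{2} - \frac{87}{10} e_{12}
second term: \frac{713}{30} + \frac{126}{5} e_{1} + \frac{41}{3} e_{2} + \frac{3}{10} e_{12}
Answer: \frac{261}{5}


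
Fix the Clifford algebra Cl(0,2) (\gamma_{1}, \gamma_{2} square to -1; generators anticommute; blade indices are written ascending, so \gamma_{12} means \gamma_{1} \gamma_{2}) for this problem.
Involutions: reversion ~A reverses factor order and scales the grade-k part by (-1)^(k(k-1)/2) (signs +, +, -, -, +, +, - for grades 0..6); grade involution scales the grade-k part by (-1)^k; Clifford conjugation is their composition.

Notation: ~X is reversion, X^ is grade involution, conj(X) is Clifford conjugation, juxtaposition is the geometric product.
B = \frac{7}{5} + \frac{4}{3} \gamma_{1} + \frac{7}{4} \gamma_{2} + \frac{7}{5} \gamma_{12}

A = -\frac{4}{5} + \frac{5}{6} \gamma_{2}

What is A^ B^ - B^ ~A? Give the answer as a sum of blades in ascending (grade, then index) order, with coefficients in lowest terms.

first term: -\frac{1547}{600} - \frac{1}{10} \gamma_{1} + \frac{7}{30} \gamma_{2} - \frac{502}{225} \gamma_{12}
second term: \frac{203}{600} - \frac{1}{10} \gamma_{1} + \frac{77}{30} \gamma_{2} - \frac{502}{225} \gamma_{12}
Answer: -\frac{35}{12} - \frac{7}{3} \gamma_{2}


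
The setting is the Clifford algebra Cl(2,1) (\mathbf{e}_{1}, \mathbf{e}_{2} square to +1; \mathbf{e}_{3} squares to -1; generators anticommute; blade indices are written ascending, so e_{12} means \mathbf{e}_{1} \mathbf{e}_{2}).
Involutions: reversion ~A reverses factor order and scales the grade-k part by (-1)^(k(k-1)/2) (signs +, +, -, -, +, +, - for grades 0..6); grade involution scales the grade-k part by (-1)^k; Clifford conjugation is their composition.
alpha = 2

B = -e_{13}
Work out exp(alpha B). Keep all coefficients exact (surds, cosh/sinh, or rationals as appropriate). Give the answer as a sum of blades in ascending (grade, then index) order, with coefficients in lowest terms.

B^2 = (-1)^2*(e_{13})^2 = 1*(+1) = 1 (a basis 2-blade squares to minus the product of its generators' squares).
B^2 = 1 — hyperbolic case — the even/odd split gives cosh and sinh: l = 1, alpha*l = 2, so exp(alpha B) = cosh(2) + (sinh(2)/1)*B = \cosh{\left(2 \right)} + (\sinh{\left(2 \right)})*B.
Answer: \cosh{\left(2 \right)} - \sinh{\left(2 \right)} e_{13}


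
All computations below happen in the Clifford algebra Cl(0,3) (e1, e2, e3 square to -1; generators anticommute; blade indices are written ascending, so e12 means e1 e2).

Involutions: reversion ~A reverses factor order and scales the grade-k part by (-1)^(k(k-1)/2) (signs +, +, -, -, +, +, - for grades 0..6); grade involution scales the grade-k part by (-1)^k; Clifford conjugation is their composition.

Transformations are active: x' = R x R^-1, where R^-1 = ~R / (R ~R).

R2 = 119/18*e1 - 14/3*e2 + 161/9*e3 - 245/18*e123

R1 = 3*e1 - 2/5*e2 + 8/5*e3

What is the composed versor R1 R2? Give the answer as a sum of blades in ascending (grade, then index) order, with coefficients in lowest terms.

Distribute over the terms of R1 (each basis-blade product reordered to ascending indices, repeated generators contracted through their squares):
(3*e1) R2 = -119/6 - 14*e12 + 161/3*e13 + 245/6*e23
(-2/5*e2) R2 = -28/15 + 119/45*e12 + 49/9*e13 - 322/45*e23
(8/5*e3) R2 = -1288/45 + 196/9*e12 - 476/45*e13 + 112/15*e23
Summing the partial products and collecting blades:
Answer: -4529/90 + 469/45*e12 + 728/15*e13 + 3703/90*e23


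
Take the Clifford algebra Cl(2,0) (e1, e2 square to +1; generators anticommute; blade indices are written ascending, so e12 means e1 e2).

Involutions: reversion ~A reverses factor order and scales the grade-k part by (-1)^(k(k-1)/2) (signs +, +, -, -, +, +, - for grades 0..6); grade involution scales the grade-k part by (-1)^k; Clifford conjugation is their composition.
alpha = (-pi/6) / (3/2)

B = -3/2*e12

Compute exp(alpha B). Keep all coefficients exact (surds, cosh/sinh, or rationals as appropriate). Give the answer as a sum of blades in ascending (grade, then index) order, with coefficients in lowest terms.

B^2 = (-3/2)^2*(e12)^2 = 9/4*(-1) = -9/4 (a basis 2-blade squares to minus the product of its generators' squares).
B^2 = -9/4 — the series telescopes trigonometrically here: l = 3/2, alpha*l = -pi/6, so exp(alpha B) = cos(-pi/6) + (sin(-pi/6)/(3/2))*B = sqrt(3)/2 + (-1/3)*B.
Answer: sqrt(3)/2 + 1/2*e12


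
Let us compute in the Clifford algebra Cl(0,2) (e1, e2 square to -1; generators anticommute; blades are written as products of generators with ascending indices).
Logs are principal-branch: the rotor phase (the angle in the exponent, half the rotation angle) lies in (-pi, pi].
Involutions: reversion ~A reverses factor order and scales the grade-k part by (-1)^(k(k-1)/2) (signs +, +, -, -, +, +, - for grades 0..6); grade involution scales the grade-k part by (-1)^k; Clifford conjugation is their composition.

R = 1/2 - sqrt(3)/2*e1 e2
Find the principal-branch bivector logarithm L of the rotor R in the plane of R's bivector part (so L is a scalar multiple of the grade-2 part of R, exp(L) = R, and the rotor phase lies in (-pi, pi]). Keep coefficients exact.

The scalar part of R is 1/2, and that scalar determines the rotor phase on the principal branch; recovering the unit plane as bivector-part over sine of the phase gives L = phase * plane.
Concretely: cos(phase) = 1/2 gives phase = ±pi/3, and since phase/sin(phase) is even the sign is immaterial: L = (phase/sin(phase)) * <R>_2 = (2*sqrt(3)*pi/9) * <R>_2.
Answer: -pi/3*e1 e2


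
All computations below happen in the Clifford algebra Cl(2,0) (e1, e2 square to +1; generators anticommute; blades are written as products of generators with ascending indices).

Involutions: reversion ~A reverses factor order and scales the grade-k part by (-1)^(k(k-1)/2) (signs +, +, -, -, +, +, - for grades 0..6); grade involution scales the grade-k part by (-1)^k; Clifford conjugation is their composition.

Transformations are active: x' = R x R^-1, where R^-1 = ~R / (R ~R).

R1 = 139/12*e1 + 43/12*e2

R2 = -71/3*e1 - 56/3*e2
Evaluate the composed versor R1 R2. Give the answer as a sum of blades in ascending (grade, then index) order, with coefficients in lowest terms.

Distribute over the terms of R1 (each basis-blade product reordered to ascending indices, repeated generators contracted through their squares):
(139/12*e1) R2 = -9869/36 - 1946/9*e1 e2
(43/12*e2) R2 = -602/9 + 3053/36*e1 e2
Summing the partial products and collecting blades:
Answer: -12277/36 - 1577/12*e1 e2


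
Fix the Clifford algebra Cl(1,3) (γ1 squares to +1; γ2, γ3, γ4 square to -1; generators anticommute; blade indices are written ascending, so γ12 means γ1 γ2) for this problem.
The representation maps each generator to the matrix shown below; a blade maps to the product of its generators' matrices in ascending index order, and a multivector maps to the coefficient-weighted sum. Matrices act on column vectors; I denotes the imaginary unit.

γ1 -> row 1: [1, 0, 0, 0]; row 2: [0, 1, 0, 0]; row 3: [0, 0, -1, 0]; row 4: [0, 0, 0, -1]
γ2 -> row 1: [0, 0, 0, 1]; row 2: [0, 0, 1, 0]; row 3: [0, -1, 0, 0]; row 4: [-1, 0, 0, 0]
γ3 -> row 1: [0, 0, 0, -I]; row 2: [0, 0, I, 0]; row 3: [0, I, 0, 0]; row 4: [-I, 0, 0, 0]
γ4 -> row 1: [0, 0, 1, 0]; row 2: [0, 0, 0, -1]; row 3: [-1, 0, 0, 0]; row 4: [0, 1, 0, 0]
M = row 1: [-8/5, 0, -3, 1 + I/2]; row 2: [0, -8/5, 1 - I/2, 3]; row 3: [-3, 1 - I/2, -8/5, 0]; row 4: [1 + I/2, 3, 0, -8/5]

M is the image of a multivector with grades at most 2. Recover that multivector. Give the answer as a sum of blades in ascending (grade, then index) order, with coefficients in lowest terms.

Method: the blade images are trace-orthogonal — tr(rho(e_A) rho(e_B)^-1) = 4 if A = B and 0 otherwise — and rho(e_A)^-1 = (e_A)^2 * rho(e_A) with (e_A)^2 = +1 or -1, so the coefficient of e_A in the preimage is (e_A)^2 * tr(M rho(e_A))/4.
Nonzero projections over blades of grade <= 2: 1: (1)^2 = +1, tr(M 1) = -32/5, coefficient -8/5; γ3: (γ3)^2 = -1, tr(M rho(γ3)) = 2, coefficient -1/2; γ12: (γ12)^2 = +1, tr(M rho(γ12)) = 4, coefficient 1; γ14: (γ14)^2 = +1, tr(M rho(γ14)) = -12, coefficient -3. Every other blade of grade <= 2 projects to 0.
Answer: -8/5 - 1/2*γ3 + γ12 - 3*γ14


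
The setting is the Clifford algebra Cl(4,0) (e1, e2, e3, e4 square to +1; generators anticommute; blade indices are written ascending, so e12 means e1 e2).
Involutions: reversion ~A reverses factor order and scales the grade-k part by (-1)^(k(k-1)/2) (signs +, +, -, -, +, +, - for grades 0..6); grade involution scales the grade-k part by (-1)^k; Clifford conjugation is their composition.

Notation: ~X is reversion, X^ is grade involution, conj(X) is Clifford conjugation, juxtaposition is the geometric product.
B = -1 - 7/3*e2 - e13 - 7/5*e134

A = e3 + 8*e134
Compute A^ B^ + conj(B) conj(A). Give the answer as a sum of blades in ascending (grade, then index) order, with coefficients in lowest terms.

first term: 56/5 - e1 + e3 - 8*e4 + 7/5*e14 + 7/3*e23 + 8*e134 - 56/3*e1234
second term: 56/5 - e1 + e3 - 8*e4 - 7/5*e14 - 7/3*e23 - 8*e134 - 56/3*e1234
Answer: 112/5 - 2*e1 + 2*e3 - 16*e4 - 112/3*e1234


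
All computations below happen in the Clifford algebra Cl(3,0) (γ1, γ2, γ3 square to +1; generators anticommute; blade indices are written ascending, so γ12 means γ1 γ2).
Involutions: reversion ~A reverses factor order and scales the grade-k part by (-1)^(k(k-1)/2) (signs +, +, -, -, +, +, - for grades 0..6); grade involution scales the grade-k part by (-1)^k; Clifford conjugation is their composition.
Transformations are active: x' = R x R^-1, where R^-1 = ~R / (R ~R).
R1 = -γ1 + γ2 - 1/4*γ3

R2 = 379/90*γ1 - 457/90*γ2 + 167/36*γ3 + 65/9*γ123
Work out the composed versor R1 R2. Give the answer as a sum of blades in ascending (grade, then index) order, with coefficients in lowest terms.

Distribute over the terms of R1 (each basis-blade product reordered to ascending indices, repeated generators contracted through their squares):
(-γ1) R2 = -379/90 + 457/90*γ12 - 167/36*γ13 - 65/9*γ23
(γ2) R2 = -457/90 - 379/90*γ12 - 65/9*γ13 + 167/36*γ23
(-1/4*γ3) R2 = -167/144 - 65/36*γ12 + 379/360*γ13 - 457/360*γ23
Summing the partial products and collecting blades:
Answer: -7523/720 - 169/180*γ12 - 1297/120*γ13 - 1387/360*γ23


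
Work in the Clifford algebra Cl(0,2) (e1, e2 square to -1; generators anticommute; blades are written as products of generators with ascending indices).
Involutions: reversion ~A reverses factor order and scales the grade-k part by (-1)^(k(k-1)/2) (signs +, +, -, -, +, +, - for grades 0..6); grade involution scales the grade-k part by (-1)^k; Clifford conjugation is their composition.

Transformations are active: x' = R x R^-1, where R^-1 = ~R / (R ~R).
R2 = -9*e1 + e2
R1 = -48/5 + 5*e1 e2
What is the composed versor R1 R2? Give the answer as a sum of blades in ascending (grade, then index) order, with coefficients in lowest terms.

Distribute over the terms of R1 (each basis-blade product reordered to ascending indices, repeated generators contracted through their squares):
(-48/5) R2 = 432/5*e1 - 48/5*e2
(5*e1 e2) R2 = -5*e1 - 45*e2
Summing the partial products and collecting blades:
Answer: 407/5*e1 - 273/5*e2


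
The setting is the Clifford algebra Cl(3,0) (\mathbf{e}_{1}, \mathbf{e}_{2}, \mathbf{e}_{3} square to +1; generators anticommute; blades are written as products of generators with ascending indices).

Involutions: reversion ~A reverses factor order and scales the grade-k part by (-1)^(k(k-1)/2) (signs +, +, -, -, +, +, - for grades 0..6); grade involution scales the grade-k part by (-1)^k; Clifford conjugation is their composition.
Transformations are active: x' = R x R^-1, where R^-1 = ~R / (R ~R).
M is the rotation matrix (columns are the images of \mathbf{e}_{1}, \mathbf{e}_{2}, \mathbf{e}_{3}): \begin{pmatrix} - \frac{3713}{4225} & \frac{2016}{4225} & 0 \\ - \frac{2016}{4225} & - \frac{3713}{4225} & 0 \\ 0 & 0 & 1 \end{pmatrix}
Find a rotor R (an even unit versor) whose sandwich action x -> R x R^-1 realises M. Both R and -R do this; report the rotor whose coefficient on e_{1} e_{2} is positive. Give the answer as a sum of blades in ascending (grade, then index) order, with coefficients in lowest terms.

Method: write R = a + b12*e_{1} e_{2} + b13*e_{1} e_{3} + b23*e_{2} e_{3} with a^2 + b12^2 + b13^2 + b23^2 = 1 (so R^-1 = ~R). Expanding the columns R e_j ~R gives tr M = 4a^2 - 1 and, from the antisymmetric part, M21 - M12 = -4a*b12, M13 - M31 = 4a*b13, M32 - M23 = -4a*b23.
Here tr M = -\frac{3201}{4225}, so a^2 = (1 + tr M)/4 = \frac{256}{4225} and a = ±\frac{16}{65}. Taking a = \frac{16}{65}: M21 - M12 = -\frac{4032}{4225}, M13 - M31 = 0, M32 - M23 = 0, giving b12 = \frac{63}{65}, b13 = 0, b23 = 0, i.e. R = \frac{16}{65} + \frac{63}{65} e_{1} e_{2}.
Its e_{1} e_{2} coefficient is already positive.
Answer: \frac{16}{65} + \frac{63}{65} e_{1} e_{2}. Sheet selection: the two-to-one cover makes ±R indistinguishable at the matrix level (trace -\frac{3201}{4225}), so uniqueness comes from the required sign on e_{1} e_{2}.


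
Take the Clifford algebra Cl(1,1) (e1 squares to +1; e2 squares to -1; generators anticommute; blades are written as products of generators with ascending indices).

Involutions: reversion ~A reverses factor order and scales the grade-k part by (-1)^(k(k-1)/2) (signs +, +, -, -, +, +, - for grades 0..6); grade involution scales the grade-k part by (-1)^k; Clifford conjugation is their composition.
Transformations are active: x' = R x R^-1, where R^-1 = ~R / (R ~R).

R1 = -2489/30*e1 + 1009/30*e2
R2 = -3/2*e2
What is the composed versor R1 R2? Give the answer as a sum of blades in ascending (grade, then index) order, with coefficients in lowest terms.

Distribute over the terms of R2 (each basis-blade product reordered to ascending indices, repeated generators contracted through their squares):
R1 (-3/2*e2) = 1009/20 + 2489/20*e1 e2
Answer: 1009/20 + 2489/20*e1 e2


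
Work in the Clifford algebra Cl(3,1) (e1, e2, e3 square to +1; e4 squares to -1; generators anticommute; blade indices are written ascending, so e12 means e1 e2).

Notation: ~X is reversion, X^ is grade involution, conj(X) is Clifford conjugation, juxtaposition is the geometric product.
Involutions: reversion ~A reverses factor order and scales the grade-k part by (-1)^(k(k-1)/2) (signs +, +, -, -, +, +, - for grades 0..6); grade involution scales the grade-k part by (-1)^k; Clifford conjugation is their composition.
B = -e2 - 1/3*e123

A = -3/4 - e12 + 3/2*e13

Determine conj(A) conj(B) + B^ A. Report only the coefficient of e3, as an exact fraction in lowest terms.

first term: e1 - 1/4*e2 + 1/3*e3 + 7/4*e123
second term: e1 - 1/4*e2 + 1/3*e3 - 7/4*e123
Answer: 2/3


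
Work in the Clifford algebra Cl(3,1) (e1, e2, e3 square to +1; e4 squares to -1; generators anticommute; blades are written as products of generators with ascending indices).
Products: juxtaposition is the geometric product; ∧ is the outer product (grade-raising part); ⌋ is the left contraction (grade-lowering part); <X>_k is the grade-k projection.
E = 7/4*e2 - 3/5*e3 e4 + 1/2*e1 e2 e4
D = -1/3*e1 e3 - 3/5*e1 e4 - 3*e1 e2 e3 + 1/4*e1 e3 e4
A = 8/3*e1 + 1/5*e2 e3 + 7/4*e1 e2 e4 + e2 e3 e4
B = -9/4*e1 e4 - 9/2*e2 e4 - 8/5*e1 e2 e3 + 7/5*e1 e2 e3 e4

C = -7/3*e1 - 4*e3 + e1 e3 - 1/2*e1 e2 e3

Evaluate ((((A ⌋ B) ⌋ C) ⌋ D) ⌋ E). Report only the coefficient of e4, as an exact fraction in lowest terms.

step 1: -27/25*e1 - 49/20*e3 - 6*e4 - 7/25*e1 e4 - 64/15*e2 e3 + 56/15*e2 e3 e4
step 2: 308/25 + 19/60*e1 - 27/25*e3 + 49/40*e1 e2 + 27/50*e2 e3
step 3: 63/50*e1 + 257/72*e3 - 19/100*e4 + 81/25*e1 e2 - 308/75*e1 e3 - 3561/500*e1 e4 - 19/20*e2 e3 + 19/240*e3 e4 - 924/25*e1 e2 e3 + 77/25*e1 e3 e4
step 4: -19/400 + 3561/1000*e2 + 57/500*e3 - 2257/600*e4 + 19/200*e1 e2 + 63/100*e2 e4
Answer: -2257/600


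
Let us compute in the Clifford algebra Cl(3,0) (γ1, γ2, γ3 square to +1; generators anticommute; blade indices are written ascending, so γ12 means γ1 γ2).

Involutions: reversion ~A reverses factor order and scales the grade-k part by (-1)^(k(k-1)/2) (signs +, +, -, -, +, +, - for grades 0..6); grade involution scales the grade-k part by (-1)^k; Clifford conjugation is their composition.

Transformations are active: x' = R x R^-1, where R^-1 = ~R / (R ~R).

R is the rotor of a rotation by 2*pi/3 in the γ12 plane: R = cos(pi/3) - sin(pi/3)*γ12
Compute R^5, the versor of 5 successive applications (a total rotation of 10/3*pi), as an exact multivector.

Half-angle bookkeeping: 5 applications in γ12 add up to rotor phase 5*pi/3 = 5*pi/3, so R^5 = cos(5*pi/3) - sin(5*pi/3)*γ12.
cos(5*pi/3) = 1/2 and sin(5*pi/3) = -sqrt(3)/2, so R^5 = 1/2 + sqrt(3)/2*γ12. The net rotation is 4/3*pi (after discarding 1 full turn, each of which contributes a factor -1 to the rotor); the rotor keeps the half-angle phase exactly.
Answer: 1/2 + sqrt(3)/2*γ12


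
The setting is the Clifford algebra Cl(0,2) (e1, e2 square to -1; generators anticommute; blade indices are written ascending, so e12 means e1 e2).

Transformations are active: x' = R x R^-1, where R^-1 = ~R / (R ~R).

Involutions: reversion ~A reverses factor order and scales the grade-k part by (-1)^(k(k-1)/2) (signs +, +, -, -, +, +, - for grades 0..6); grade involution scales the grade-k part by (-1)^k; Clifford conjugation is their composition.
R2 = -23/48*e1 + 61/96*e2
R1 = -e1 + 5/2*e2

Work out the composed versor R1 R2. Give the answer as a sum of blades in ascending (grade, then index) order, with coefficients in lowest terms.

Distribute over the terms of R1 (each basis-blade product reordered to ascending indices, repeated generators contracted through their squares):
(-e1) R2 = -23/48 - 61/96*e12
(5/2*e2) R2 = -305/192 + 115/96*e12
Summing the partial products and collecting blades:
Answer: -397/192 + 9/16*e12


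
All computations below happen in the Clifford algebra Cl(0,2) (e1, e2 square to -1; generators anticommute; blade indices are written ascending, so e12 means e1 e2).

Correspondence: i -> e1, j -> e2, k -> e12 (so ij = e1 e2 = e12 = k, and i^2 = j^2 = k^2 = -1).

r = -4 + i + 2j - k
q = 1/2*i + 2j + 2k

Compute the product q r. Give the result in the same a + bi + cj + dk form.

In blades: q = 1/2*e1 + 2*e2 + 2*e12, r = -4 + e1 + 2*e2 - e12.
Distribute q over r term by term (generator squares from the signature, products reordered to ascending indices): (1/2*e1)*r = -1/2 - 2*e1 + 1/2*e2 + e12; (2*e2)*r = -4 - 2*e1 - 8*e2 - 2*e12; (2*e12)*r = 2 - 4*e1 + 2*e2 - 8*e12.
Sum: -5/2 - 8*e1 - 11/2*e2 - 9*e12; translating back through the correspondence:
Answer: -5/2 - 8i - 11/2*j - 9k


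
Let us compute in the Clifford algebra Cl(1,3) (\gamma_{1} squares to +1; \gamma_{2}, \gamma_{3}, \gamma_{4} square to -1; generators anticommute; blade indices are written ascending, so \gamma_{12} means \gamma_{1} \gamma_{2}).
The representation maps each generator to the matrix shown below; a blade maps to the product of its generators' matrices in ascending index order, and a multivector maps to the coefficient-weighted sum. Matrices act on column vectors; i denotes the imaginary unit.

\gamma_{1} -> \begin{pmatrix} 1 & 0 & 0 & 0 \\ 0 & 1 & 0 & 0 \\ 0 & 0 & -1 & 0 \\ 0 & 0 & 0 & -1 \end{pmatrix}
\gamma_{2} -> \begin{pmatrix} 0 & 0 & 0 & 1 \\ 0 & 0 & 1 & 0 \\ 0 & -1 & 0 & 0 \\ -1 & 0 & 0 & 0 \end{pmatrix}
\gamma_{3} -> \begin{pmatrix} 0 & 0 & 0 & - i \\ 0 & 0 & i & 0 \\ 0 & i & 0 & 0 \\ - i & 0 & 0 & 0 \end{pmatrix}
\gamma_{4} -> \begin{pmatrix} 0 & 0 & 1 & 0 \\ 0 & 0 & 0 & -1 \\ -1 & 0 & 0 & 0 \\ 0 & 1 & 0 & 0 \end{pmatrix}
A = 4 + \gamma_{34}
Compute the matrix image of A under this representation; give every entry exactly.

Bivector images (products of the table entries): rho(\gamma_{34}) = rho(\gamma_{3})rho(\gamma_{4}) = \begin{pmatrix} 0 & - i & 0 & 0 \\ - i & 0 & 0 & 0 \\ 0 & 0 & 0 & - i \\ 0 & 0 & - i & 0 \end{pmatrix}.
M = (4)*1 + (1)*rho(\gamma_{34}), summed entrywise (1 is the identity matrix):
Answer: \begin{pmatrix} 4 & - i & 0 & 0 \\ - i & 4 & 0 & 0 \\ 0 & 0 & 4 & - i \\ 0 & 0 & - i & 4 \end{pmatrix}


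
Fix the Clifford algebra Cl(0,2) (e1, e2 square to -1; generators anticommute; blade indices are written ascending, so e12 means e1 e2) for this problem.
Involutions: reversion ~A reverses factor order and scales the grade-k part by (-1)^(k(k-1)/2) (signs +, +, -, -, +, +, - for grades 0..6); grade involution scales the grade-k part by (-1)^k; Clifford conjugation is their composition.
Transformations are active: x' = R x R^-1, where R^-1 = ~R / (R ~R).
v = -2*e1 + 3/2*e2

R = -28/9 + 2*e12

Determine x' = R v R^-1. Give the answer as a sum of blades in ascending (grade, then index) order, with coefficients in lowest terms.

~R = -28/9 - 2*e12, and R ~R = 1108/81, so R^-1 = ~R / (1108/81).
R v = 29/9*e1 - 26/3*e2
Answer: 148/277*e1 + 1353/554*e2


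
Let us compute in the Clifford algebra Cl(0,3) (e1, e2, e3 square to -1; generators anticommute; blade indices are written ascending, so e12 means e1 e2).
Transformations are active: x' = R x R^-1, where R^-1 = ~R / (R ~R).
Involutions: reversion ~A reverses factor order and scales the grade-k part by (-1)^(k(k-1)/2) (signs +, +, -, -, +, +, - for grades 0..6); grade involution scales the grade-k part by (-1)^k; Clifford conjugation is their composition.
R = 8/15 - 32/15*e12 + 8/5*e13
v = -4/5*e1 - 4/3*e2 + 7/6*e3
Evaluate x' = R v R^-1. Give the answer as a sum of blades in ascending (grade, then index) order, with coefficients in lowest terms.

~R = 8/15 + 32/15*e12 - 8/5*e13, and R ~R = 1664/225, so R^-1 = ~R / (1664/225).
R v = -1156/225*e1 + 224/225*e2 - 148/225*e3 - 16/45*e123
Answer: 23/390*e1 + 106/65*e2 - 206/195*e3


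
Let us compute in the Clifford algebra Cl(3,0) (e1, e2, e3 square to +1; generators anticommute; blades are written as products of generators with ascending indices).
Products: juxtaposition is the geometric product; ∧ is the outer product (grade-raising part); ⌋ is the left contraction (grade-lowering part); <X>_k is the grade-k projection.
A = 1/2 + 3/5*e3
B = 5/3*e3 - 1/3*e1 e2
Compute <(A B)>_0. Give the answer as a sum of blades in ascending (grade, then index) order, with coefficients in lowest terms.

step 1: 1 + 5/6*e3 - 1/6*e1 e2 - 1/5*e1 e2 e3
step 2: 1
Answer: 1


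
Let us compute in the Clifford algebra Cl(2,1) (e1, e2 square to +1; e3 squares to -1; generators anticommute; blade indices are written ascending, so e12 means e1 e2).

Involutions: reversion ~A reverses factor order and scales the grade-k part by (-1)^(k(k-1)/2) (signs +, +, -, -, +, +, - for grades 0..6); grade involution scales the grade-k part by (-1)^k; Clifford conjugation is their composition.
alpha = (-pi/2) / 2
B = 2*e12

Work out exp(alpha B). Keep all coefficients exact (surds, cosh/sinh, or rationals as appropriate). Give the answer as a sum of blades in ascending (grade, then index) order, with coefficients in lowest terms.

B^2 = (2)^2*(e12)^2 = 4*(-1) = -4 (a basis 2-blade squares to minus the product of its generators' squares).
B^2 = -4 — B^2 < 0, so the exponential closes trigonometrically: l = 2, alpha*l = -pi/2, so exp(alpha B) = cos(-pi/2) + (sin(-pi/2)/2)*B = 0 + (-1/2)*B.
Answer: -e12


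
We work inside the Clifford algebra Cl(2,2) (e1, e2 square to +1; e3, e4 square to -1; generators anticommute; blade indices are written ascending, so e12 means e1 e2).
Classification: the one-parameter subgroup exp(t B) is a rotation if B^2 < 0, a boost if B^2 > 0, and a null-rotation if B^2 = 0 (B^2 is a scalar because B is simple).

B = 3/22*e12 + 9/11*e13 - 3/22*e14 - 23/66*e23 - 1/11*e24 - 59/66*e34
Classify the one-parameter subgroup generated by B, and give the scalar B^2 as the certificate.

B^2 term by term: the squares give (3/22)^2*(e12)^2 + (9/11)^2*(e13)^2 + (-3/22)^2*(e14)^2 + (-23/66)^2*(e23)^2 + (-1/11)^2*(e24)^2 + (-59/66)^2*(e34)^2 = 9/484*(-1) + 81/121*(+1) + 9/484*(+1) + 529/4356*(+1) + 1/121*(+1) + 3481/4356*(-1) = 0 (each basis 2-blade squares to minus the product of its generators' squares); cross terms between blades sharing an index anticommute and cancel; the commuting (index-disjoint) pairs give grade-4 terms 2*c*c'*(blade product), which cancel blade by blade — e1234: -59/242 + 18/121 + 23/242 = 0 — confirming B is simple. So B^2 = 0.
Answer: null-rotation, certificate B^2 = 0. The scalar 0 is the complete invariant here: its sign names the subgroup type.


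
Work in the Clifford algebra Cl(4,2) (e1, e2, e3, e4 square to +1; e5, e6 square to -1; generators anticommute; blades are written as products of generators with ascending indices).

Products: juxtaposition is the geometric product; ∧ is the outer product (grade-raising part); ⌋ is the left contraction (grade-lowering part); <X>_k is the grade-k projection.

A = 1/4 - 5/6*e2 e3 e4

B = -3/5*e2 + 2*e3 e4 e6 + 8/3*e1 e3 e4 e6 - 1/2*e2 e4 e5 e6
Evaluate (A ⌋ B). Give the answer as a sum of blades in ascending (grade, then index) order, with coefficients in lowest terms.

step 1: -3/20*e2 + 1/2*e3 e4 e6 + 2/3*e1 e3 e4 e6 - 1/8*e2 e4 e5 e6
Answer: -3/20*e2 + 1/2*e3 e4 e6 + 2/3*e1 e3 e4 e6 - 1/8*e2 e4 e5 e6


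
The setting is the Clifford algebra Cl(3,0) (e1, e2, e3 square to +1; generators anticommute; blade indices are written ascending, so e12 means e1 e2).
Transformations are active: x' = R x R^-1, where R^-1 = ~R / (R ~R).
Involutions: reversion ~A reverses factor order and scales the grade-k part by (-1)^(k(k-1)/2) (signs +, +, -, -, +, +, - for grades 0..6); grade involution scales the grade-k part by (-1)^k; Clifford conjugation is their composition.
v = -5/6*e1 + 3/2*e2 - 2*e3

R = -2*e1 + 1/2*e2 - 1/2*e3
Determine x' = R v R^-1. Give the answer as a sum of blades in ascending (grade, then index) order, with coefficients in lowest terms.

~R = -2*e1 + 1/2*e2 - 1/2*e3, and R ~R = 9/2, so R^-1 = ~R / (9/2).
R v = 41/12 - 31/12*e12 + 43/12*e13 - 1/4*e23
Answer: -119/54*e1 - 20/27*e2 + 67/54*e3


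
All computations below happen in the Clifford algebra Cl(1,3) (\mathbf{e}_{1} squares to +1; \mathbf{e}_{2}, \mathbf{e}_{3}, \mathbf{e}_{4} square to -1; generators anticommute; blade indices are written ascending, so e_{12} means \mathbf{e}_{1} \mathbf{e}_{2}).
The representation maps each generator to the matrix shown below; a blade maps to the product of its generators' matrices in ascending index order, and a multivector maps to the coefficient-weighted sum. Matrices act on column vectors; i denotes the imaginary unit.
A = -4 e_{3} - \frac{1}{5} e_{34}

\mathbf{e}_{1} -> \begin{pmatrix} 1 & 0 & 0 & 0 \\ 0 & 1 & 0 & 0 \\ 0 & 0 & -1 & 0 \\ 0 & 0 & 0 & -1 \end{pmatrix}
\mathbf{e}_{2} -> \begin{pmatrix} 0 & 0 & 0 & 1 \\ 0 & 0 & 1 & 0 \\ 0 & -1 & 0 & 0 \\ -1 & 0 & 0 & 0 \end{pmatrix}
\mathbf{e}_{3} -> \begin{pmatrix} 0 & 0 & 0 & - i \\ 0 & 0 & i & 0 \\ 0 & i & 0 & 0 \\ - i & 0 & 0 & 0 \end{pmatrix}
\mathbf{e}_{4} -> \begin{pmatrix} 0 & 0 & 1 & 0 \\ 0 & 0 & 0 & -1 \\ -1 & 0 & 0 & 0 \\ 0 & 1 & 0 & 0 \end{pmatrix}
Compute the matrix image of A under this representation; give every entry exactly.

Bivector images (products of the table entries): rho(e_{34}) = rho(\mathbf{e}_{3})rho(\mathbf{e}_{4}) = \begin{pmatrix} 0 & - i & 0 & 0 \\ - i & 0 & 0 & 0 \\ 0 & 0 & 0 & - i \\ 0 & 0 & - i & 0 \end{pmatrix}.
M = (-4)*rho(e_{3}) + (-\frac{1}{5})*rho(e_{34}), summed entrywise:
Answer: \begin{pmatrix} 0 & \frac{i}{5} & 0 & 4 i \\ \frac{i}{5} & 0 & - 4 i & 0 \\ 0 & - 4 i & 0 & \frac{i}{5} \\ 4 i & 0 & \frac{i}{5} & 0 \end{pmatrix}


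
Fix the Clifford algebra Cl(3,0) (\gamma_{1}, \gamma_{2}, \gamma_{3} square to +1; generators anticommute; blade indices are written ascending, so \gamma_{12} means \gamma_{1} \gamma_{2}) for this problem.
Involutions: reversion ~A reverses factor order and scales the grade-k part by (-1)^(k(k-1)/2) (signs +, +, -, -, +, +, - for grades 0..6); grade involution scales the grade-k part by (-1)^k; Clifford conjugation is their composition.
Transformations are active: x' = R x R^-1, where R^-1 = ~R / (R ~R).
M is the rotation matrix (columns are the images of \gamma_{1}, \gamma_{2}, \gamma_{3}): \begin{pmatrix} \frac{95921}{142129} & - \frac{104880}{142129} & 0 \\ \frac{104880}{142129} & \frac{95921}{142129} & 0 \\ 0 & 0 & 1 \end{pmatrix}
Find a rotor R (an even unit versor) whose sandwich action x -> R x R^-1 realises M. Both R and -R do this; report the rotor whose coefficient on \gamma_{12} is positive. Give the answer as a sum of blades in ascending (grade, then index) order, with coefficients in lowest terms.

Method: write R = a + b12*\gamma_{12} + b13*\gamma_{13} + b23*\gamma_{23} with a^2 + b12^2 + b13^2 + b23^2 = 1 (so R^-1 = ~R). Expanding the columns R e_j ~R gives tr M = 4a^2 - 1 and, from the antisymmetric part, M21 - M12 = -4a*b12, M13 - M31 = 4a*b13, M32 - M23 = -4a*b23.
Here tr M = \frac{333971}{142129}, so a^2 = (1 + tr M)/4 = \frac{119025}{142129} and a = ±\frac{345}{377}. Taking a = \frac{345}{377}: M21 - M12 = \frac{209760}{142129}, M13 - M31 = 0, M32 - M23 = 0, giving b12 = -\frac{152}{377}, b13 = 0, b23 = 0, i.e. R = \frac{345}{377} - \frac{152}{377} \gamma_{12}.
Its \gamma_{12} coefficient is negative, so report the other preimage -R.
Answer: -\frac{345}{377} + \frac{152}{377} \gamma_{12}. Recall the cover is two-to-one: with M of trace \frac{333971}{142129}, both preimages act alike, and the stated \gamma_{12} sign chooses the sheet.


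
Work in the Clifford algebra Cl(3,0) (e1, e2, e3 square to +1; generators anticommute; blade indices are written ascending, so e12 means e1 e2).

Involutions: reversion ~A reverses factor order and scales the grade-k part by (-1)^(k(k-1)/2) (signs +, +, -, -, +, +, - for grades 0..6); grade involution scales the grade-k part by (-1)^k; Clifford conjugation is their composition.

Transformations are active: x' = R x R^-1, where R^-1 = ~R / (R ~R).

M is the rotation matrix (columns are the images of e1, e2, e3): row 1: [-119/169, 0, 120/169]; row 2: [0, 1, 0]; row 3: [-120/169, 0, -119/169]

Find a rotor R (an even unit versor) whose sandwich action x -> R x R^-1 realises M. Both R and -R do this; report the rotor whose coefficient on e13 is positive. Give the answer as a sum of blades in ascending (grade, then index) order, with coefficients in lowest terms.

Method: write R = a + b12*e12 + b13*e13 + b23*e23 with a^2 + b12^2 + b13^2 + b23^2 = 1 (so R^-1 = ~R). Expanding the columns R e_j ~R gives tr M = 4a^2 - 1 and, from the antisymmetric part, M21 - M12 = -4a*b12, M13 - M31 = 4a*b13, M32 - M23 = -4a*b23.
Here tr M = -69/169, so a^2 = (1 + tr M)/4 = 25/169 and a = ±5/13. Taking a = 5/13: M21 - M12 = 0, M13 - M31 = 240/169, M32 - M23 = 0, giving b12 = 0, b13 = 12/13, b23 = 0, i.e. R = 5/13 + 12/13*e13.
Its e13 coefficient is already positive.
Answer: 5/13 + 12/13*e13. Recall the cover is two-to-one: with M of trace -69/169, both preimages act alike, and the stated e13 sign chooses the sheet.


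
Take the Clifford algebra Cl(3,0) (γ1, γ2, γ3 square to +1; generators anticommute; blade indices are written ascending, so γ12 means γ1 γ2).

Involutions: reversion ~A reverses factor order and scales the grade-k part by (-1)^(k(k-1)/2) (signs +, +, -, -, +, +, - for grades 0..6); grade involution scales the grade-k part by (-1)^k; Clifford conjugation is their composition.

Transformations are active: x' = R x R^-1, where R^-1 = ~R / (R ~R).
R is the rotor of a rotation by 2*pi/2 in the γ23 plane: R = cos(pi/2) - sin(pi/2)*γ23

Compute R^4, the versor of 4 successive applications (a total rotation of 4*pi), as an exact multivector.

The rotor phase is half the rotation angle and phases add under composition, so 4 steps in the γ23 plane accumulate phase 4*(pi/2) = 2*pi: R^4 = cos(2*pi) - sin(2*pi)*γ23.
cos(2*pi) = 1 and sin(2*pi) = 0, so R^4 = 1. The total rotation 4*pi is 2 full turns, so every vector returns to itself, yet the rotor is +1, back on the identity sheet (an even number of 2*pi turns).
Answer: 1


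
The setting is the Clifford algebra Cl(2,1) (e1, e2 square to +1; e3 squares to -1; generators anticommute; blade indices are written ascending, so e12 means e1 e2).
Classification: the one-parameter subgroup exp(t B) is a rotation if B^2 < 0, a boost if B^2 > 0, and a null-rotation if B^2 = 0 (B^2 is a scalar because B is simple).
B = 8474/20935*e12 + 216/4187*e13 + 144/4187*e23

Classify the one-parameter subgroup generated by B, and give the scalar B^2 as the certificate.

B^2 term by term: the squares give (8474/20935)^2*(e12)^2 + (216/4187)^2*(e13)^2 + (144/4187)^2*(e23)^2 = 71808676/438274225*(-1) + 46656/17530969*(+1) + 20736/17530969*(+1) = -4/25 (each basis 2-blade squares to minus the product of its generators' squares); cross terms between blades sharing an index anticommute and cancel. So B^2 = -4/25.
Answer: rotation, certificate B^2 = -4/25. One invariant decides it: the square -4/25 survives every conjugation, and its sign is exactly the classification.


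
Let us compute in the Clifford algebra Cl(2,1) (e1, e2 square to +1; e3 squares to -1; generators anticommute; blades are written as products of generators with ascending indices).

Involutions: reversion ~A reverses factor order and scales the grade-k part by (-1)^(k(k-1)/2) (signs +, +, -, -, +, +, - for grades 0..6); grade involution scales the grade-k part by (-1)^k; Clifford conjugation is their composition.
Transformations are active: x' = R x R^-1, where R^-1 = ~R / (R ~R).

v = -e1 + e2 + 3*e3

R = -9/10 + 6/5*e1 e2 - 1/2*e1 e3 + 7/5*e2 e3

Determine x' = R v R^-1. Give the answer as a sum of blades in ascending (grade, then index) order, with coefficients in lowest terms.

~R = -9/10 - 6/5*e1 e2 + 1/2*e1 e3 - 7/5*e2 e3, and R ~R = 1/25, so R^-1 = ~R / (1/25).
R v = 18/5*e1 - 39/10*e2 - 23/5*e3 + 27/10*e1 e2 e3
Answer: -350*e1 + 107*e2 + 366*e3


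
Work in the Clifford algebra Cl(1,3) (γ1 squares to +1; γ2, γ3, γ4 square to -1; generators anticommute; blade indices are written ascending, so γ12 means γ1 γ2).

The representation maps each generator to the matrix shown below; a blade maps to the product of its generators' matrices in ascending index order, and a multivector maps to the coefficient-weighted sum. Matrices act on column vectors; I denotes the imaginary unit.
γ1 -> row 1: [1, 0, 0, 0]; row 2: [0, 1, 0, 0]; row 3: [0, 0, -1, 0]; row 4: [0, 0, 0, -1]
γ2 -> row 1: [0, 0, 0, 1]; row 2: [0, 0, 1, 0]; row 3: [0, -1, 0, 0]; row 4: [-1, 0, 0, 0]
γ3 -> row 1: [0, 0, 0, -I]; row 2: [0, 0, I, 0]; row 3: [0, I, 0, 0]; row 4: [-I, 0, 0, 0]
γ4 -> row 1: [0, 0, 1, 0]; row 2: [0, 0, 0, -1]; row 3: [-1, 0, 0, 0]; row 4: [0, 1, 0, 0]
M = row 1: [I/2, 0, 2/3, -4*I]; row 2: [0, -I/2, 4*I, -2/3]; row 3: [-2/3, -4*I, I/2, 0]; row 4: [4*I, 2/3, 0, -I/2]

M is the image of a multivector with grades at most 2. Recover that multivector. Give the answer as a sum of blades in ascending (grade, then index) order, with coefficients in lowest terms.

Method: the blade images are trace-orthogonal — tr(rho(e_A) rho(e_B)^-1) = 4 if A = B and 0 otherwise — and rho(e_A)^-1 = (e_A)^2 * rho(e_A) with (e_A)^2 = +1 or -1, so the coefficient of e_A in the preimage is (e_A)^2 * tr(M rho(e_A))/4.
Nonzero projections over blades of grade <= 2: γ4: (γ4)^2 = -1, tr(M rho(γ4)) = -8/3, coefficient 2/3; γ13: (γ13)^2 = +1, tr(M rho(γ13)) = 16, coefficient 4; γ23: (γ23)^2 = -1, tr(M rho(γ23)) = 2, coefficient -1/2. Every other blade of grade <= 2 projects to 0.
Answer: 2/3*γ4 + 4*γ13 - 1/2*γ23


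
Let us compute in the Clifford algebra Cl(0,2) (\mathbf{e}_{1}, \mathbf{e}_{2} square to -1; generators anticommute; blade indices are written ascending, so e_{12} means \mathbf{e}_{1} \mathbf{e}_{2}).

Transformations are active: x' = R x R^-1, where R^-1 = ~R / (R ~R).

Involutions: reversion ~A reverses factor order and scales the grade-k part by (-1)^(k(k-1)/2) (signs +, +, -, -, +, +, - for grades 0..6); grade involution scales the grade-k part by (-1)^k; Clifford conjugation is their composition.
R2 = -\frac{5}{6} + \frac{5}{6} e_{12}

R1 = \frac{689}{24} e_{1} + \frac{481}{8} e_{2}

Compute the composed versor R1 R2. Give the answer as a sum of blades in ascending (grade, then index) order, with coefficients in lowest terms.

Distribute over the terms of R1 (each basis-blade product reordered to ascending indices, repeated generators contracted through their squares):
(\frac{689}{24} e_{1}) R2 = -\frac{3445}{144} e_{1} - \frac{3445}{144} e_{2}
(\frac{481}{8} e_{2}) R2 = \frac{2405}{48} e_{1} - \frac{2405}{48} e_{2}
Summing the partial products and collecting blades:
Answer: \frac{1885}{72} e_{1} - \frac{2665}{36} e_{2}
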